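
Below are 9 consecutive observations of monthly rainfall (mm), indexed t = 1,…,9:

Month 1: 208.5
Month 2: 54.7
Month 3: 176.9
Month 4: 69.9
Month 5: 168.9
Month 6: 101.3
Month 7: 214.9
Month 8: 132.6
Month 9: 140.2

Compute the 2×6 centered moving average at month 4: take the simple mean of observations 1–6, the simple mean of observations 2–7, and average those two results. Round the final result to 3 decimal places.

130.567

Sum over 1–6: 208.5 + 54.7 + 176.9 + 69.9 + 168.9 + 101.3 = 780.2
Sum over 2–7: 54.7 + 176.9 + 69.9 + 168.9 + 101.3 + 214.9 = 786.6
CMA at t=4 = (780.2 + 786.6) / (2·6) = 1566.8 / 12 = 130.567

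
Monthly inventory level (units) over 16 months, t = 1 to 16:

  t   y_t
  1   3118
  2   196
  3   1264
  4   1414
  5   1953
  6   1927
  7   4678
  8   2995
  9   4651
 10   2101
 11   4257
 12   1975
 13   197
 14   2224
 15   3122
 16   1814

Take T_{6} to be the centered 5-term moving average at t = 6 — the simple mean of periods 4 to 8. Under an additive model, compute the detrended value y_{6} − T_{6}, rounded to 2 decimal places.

Trend T_6 = (1414 + 1953 + 1927 + 4678 + 2995) / 5 = 12967/5 = 2593.4000
Detrended value: 1927 − 2593.4000 = -666.40

-666.40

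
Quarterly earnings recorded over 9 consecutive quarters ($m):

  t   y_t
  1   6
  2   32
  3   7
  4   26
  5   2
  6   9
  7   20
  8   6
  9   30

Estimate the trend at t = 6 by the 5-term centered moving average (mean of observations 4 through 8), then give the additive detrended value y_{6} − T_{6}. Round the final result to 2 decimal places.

-3.60

Trend T_6 = (26 + 2 + 9 + 20 + 6) / 5 = 63/5 = 12.6000
Detrended value: 9 − 12.6000 = -3.60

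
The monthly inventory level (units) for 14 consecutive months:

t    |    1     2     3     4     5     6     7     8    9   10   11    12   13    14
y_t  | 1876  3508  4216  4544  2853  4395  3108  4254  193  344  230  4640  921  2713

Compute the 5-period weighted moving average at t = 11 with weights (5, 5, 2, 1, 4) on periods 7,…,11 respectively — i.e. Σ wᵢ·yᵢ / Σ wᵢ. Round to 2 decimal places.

Weighted sum: 5·3108 + 5·4254 + 2·193 + 1·344 + 4·230 = 15540 + 21270 + 386 + 344 + 920 = 38460
Weight total: 5 + 5 + 2 + 1 + 4 = 17
WMA = 38460 / 17 = 2262.35

2262.35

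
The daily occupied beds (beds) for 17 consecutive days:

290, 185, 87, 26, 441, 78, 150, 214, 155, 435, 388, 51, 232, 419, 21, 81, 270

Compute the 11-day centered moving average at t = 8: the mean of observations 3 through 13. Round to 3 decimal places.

Sum of periods 3–13: 87 + 26 + 441 + 78 + 150 + 214 + 155 + 435 + 388 + 51 + 232 = 2257
Divide by 11: 2257 / 11 = 205.182

205.182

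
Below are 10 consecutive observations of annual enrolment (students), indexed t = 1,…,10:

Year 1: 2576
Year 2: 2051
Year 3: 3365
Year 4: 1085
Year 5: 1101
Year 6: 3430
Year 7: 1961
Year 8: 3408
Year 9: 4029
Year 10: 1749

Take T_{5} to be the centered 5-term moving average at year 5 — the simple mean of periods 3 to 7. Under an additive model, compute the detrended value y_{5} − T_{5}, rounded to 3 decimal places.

-1087.400

Trend T_5 = (3365 + 1085 + 1101 + 3430 + 1961) / 5 = 10942/5 = 2188.40000
Detrended value: 1101 − 2188.40000 = -1087.400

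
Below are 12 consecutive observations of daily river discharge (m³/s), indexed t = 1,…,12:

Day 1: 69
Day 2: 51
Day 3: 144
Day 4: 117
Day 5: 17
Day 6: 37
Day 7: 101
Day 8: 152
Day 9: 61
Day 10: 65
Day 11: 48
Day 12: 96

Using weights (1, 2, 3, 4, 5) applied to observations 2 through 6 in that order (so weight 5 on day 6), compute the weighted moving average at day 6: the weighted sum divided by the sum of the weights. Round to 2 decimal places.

62.87

Weighted sum: 1·51 + 2·144 + 3·117 + 4·17 + 5·37 = 51 + 288 + 351 + 68 + 185 = 943
Weight total: 1 + 2 + 3 + 4 + 5 = 15
WMA = 943 / 15 = 62.87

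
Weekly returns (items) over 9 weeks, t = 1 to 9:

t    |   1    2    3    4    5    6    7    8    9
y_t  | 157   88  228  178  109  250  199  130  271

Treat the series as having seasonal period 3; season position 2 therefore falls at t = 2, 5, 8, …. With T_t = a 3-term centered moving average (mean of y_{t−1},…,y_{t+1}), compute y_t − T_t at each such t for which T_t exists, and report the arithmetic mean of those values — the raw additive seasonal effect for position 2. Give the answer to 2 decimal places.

-69.89

Season position 2 occurs at t = 2, 5, 8 (where T_t is defined).
t=2: T_2 = 157.6667; y_2 − T_2 = 88 − 157.6667 = -69.6667
t=5: T_5 = 179.0000; y_5 − T_5 = 109 − 179.0000 = -70.0000
t=8: T_8 = 200.0000; y_8 − T_8 = 130 − 200.0000 = -70.0000
Mean deviation: (-69.6667 + -70.0000 + -70.0000) / 3 = -69.89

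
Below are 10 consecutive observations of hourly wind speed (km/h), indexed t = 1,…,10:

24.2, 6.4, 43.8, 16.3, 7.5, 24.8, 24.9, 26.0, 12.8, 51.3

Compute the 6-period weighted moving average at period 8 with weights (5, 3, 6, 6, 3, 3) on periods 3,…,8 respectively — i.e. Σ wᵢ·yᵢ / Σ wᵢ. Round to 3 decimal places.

Weighted sum: 5·43.8 + 3·16.3 + 6·7.5 + 6·24.8 + 3·24.9 + 3·26.0 = 219.0 + 48.9 + 45.0 + 148.8 + 74.7 + 78.0 = 614.4
Weight total: 5 + 3 + 6 + 6 + 3 + 3 = 26
WMA = 614.4 / 26 = 23.631

23.631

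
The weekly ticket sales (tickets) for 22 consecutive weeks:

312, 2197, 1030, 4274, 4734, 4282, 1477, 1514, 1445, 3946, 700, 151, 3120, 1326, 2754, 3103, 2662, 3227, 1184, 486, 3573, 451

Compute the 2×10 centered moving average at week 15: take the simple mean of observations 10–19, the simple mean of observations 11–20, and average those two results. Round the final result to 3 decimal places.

2044.300

Sum over 10–19: 3946 + 700 + 151 + 3120 + 1326 + 2754 + 3103 + 2662 + 3227 + 1184 = 22173
Sum over 11–20: 700 + 151 + 3120 + 1326 + 2754 + 3103 + 2662 + 3227 + 1184 + 486 = 18713
CMA at t=15 = (22173 + 18713) / (2·10) = 40886 / 20 = 2044.300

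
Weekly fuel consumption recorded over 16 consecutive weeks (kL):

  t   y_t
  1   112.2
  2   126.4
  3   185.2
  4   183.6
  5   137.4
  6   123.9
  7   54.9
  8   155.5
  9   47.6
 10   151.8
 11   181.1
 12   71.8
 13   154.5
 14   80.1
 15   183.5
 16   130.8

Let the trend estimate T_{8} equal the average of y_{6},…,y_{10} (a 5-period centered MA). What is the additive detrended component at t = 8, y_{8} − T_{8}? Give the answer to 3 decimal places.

Trend T_8 = (123.9 + 54.9 + 155.5 + 47.6 + 151.8) / 5 = 533.7/5 = 106.74000
Detrended value: 155.5 − 106.74000 = 48.760

48.760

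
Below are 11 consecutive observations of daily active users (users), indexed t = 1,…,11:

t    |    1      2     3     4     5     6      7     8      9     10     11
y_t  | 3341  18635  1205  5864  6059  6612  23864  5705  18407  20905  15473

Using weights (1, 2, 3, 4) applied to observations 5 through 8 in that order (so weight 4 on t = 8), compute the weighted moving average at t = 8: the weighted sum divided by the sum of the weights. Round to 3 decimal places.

Weighted sum: 1·6059 + 2·6612 + 3·23864 + 4·5705 = 6059 + 13224 + 71592 + 22820 = 113695
Weight total: 1 + 2 + 3 + 4 = 10
WMA = 113695 / 10 = 11369.500

11369.500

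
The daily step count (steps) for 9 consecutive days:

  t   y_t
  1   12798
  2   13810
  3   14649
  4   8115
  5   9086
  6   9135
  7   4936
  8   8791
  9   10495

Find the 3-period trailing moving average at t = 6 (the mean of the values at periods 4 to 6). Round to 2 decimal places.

8778.67

Sum of periods 4–6: 8115 + 9086 + 9135 = 26336
Divide by 3: 26336 / 3 = 8778.67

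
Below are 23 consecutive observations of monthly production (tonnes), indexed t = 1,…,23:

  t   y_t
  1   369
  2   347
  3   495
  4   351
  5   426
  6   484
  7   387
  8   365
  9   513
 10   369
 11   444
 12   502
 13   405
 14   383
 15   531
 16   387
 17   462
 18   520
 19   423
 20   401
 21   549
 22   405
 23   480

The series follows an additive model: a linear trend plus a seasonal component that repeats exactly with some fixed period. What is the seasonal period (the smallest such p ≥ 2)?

6

First differences y_{t+1} − y_t: -22, 148, -144, 75, 58, -97, -22, 148, -144, 75, 58, -97, -22, 148, …
The difference pattern repeats every 6 terms and not for any smaller step, so p = 6.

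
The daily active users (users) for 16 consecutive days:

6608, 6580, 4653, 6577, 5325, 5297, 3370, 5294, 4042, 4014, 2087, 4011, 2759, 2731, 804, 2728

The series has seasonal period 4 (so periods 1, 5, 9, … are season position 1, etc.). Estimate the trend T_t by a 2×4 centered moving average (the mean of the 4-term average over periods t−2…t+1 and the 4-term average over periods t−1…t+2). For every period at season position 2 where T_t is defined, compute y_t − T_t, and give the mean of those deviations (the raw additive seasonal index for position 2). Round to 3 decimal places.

315.125

Season position 2 occurs at t = 6, 10, 14 (where T_t is defined).
t=6: T_6 = 4981.87500; y_6 − T_6 = 5297 − 4981.87500 = 315.12500
t=10: T_10 = 3698.87500; y_10 − T_10 = 4014 − 3698.87500 = 315.12500
t=14: T_14 = 2415.87500; y_14 − T_14 = 2731 − 2415.87500 = 315.12500
Mean deviation: (315.12500 + 315.12500 + 315.12500) / 3 = 315.125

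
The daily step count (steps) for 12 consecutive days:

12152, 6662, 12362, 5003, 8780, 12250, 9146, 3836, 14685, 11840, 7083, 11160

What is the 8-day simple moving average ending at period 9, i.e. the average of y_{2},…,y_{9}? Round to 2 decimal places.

9090.50

Sum of periods 2–9: 6662 + 12362 + 5003 + 8780 + 12250 + 9146 + 3836 + 14685 = 72724
Divide by 8: 72724 / 8 = 9090.50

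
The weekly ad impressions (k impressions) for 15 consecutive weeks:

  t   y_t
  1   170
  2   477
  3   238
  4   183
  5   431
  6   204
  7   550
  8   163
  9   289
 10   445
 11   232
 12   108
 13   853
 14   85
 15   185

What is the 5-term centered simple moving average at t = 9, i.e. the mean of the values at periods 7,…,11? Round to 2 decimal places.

Sum of periods 7–11: 550 + 163 + 289 + 445 + 232 = 1679
Divide by 5: 1679 / 5 = 335.80

335.80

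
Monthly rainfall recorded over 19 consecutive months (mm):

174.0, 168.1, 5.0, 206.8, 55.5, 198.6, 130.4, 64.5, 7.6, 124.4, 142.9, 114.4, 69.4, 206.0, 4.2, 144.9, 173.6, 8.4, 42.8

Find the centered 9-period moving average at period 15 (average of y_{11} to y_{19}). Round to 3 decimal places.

Sum of periods 11–19: 142.9 + 114.4 + 69.4 + 206.0 + 4.2 + 144.9 + 173.6 + 8.4 + 42.8 = 906.6
Divide by 9: 906.6 / 9 = 100.733

100.733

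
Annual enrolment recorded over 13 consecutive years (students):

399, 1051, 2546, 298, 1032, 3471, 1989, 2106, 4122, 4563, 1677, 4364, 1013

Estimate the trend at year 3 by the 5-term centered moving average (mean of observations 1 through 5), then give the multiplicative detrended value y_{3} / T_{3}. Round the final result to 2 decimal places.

2.39

Trend T_3 = (399 + 1051 + 2546 + 298 + 1032) / 5 = 5326/5 = 1065.2000
Ratio to trend: 2546 / 1065.2000 = 2.39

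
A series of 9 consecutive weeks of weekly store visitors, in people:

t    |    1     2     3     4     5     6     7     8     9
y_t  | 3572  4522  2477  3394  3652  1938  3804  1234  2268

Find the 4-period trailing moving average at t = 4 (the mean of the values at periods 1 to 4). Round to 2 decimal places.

Sum of periods 1–4: 3572 + 4522 + 2477 + 3394 = 13965
Divide by 4: 13965 / 4 = 3491.25

3491.25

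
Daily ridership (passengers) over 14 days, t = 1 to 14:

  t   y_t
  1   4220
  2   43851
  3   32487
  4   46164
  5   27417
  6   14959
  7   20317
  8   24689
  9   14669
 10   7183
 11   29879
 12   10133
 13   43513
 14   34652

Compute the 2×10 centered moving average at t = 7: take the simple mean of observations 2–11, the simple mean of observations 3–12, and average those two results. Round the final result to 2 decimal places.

Sum over 2–11: 43851 + 32487 + 46164 + 27417 + 14959 + 20317 + 24689 + 14669 + 7183 + 29879 = 261615
Sum over 3–12: 32487 + 46164 + 27417 + 14959 + 20317 + 24689 + 14669 + 7183 + 29879 + 10133 = 227897
CMA at t=7 = (261615 + 227897) / (2·10) = 489512 / 20 = 24475.60

24475.60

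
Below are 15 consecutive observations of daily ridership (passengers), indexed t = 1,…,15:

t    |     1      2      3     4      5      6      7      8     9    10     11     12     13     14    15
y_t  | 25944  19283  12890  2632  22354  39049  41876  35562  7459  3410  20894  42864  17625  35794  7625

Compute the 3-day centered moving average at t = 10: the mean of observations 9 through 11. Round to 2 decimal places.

10587.67

Sum of periods 9–11: 7459 + 3410 + 20894 = 31763
Divide by 3: 31763 / 3 = 10587.67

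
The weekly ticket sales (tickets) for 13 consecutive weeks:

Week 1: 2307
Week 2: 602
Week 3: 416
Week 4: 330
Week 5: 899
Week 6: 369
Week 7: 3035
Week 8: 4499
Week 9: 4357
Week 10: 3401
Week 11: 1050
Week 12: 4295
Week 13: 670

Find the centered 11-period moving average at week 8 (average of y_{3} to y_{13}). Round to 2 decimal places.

Sum of periods 3–13: 416 + 330 + 899 + 369 + 3035 + 4499 + 4357 + 3401 + 1050 + 4295 + 670 = 23321
Divide by 11: 23321 / 11 = 2120.09

2120.09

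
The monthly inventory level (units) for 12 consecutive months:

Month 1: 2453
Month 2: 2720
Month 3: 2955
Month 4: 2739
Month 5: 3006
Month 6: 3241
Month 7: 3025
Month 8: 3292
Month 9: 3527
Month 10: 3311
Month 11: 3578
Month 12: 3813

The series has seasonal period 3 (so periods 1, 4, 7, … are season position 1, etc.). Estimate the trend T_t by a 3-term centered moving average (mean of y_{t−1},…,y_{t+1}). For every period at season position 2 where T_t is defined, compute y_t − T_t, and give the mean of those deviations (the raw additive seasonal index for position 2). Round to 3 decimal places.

10.667

Season position 2 occurs at t = 2, 5, 8, 11 (where T_t is defined).
t=2: T_2 = 2709.33333; y_2 − T_2 = 2720 − 2709.33333 = 10.66667
t=5: T_5 = 2995.33333; y_5 − T_5 = 3006 − 2995.33333 = 10.66667
t=8: T_8 = 3281.33333; y_8 − T_8 = 3292 − 3281.33333 = 10.66667
t=11: T_11 = 3567.33333; y_11 − T_11 = 3578 − 3567.33333 = 10.66667
Mean deviation: (10.66667 + 10.66667 + 10.66667 + 10.66667) / 4 = 10.667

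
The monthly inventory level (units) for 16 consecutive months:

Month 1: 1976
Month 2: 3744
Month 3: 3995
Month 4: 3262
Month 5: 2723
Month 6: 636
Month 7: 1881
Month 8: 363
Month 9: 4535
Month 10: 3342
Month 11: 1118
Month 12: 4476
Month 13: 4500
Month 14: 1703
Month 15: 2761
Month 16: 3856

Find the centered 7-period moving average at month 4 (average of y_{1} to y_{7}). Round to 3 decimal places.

Sum of periods 1–7: 1976 + 3744 + 3995 + 3262 + 2723 + 636 + 1881 = 18217
Divide by 7: 18217 / 7 = 2602.429

2602.429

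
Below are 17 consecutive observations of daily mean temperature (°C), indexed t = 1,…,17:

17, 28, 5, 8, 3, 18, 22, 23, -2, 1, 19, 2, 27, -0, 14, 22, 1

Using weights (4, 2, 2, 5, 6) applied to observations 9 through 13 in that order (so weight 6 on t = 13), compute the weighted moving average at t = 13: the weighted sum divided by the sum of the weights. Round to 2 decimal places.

10.74

Weighted sum: 4·-2 + 2·1 + 2·19 + 5·2 + 6·27 = -8 + 2 + 38 + 10 + 162 = 204
Weight total: 4 + 2 + 2 + 5 + 6 = 19
WMA = 204 / 19 = 10.74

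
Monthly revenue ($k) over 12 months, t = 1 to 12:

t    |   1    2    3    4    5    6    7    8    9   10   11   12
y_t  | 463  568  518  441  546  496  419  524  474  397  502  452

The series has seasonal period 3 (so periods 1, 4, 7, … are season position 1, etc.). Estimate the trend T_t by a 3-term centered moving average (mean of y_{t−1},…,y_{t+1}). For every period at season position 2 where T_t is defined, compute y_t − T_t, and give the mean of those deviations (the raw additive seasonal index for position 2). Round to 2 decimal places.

Season position 2 occurs at t = 2, 5, 8, 11 (where T_t is defined).
t=2: T_2 = 516.3333; y_2 − T_2 = 568 − 516.3333 = 51.6667
t=5: T_5 = 494.3333; y_5 − T_5 = 546 − 494.3333 = 51.6667
t=8: T_8 = 472.3333; y_8 − T_8 = 524 − 472.3333 = 51.6667
t=11: T_11 = 450.3333; y_11 − T_11 = 502 − 450.3333 = 51.6667
Mean deviation: (51.6667 + 51.6667 + 51.6667 + 51.6667) / 4 = 51.67

51.67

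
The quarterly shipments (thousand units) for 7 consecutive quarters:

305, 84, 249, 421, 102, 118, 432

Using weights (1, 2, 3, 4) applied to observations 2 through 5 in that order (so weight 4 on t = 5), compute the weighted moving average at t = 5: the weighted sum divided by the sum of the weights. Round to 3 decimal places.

225.300

Weighted sum: 1·84 + 2·249 + 3·421 + 4·102 = 84 + 498 + 1263 + 408 = 2253
Weight total: 1 + 2 + 3 + 4 = 10
WMA = 2253 / 10 = 225.300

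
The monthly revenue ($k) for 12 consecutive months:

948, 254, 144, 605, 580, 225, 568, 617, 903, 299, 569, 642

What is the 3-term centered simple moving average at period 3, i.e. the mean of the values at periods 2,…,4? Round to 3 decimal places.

334.333

Sum of periods 2–4: 254 + 144 + 605 = 1003
Divide by 3: 1003 / 3 = 334.333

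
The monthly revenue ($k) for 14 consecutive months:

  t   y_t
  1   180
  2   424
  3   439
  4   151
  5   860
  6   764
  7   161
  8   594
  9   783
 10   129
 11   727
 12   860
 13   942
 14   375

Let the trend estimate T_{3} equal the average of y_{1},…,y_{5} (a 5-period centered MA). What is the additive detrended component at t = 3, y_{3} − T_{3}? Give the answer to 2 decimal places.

28.20

Trend T_3 = (180 + 424 + 439 + 151 + 860) / 5 = 2054/5 = 410.8000
Detrended value: 439 − 410.8000 = 28.20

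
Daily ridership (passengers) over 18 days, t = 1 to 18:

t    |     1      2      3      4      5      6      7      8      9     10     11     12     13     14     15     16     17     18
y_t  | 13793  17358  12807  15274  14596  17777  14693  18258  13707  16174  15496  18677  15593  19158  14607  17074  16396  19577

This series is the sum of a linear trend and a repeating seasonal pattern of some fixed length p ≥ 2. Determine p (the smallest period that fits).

6

First differences y_{t+1} − y_t: 3565, -4551, 2467, -678, 3181, -3084, 3565, -4551, 2467, -678, 3181, -3084, 3565, -4551, …
The difference pattern repeats every 6 terms and not for any smaller step, so p = 6.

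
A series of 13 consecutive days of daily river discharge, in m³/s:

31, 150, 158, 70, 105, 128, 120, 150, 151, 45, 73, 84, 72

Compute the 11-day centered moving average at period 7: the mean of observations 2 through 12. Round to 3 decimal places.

Sum of periods 2–12: 150 + 158 + 70 + 105 + 128 + 120 + 150 + 151 + 45 + 73 + 84 = 1234
Divide by 11: 1234 / 11 = 112.182

112.182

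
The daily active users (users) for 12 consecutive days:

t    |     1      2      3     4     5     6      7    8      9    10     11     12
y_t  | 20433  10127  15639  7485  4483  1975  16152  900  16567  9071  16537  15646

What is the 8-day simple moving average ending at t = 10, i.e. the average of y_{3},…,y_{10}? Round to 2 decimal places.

Sum of periods 3–10: 15639 + 7485 + 4483 + 1975 + 16152 + 900 + 16567 + 9071 = 72272
Divide by 8: 72272 / 8 = 9034.00

9034.00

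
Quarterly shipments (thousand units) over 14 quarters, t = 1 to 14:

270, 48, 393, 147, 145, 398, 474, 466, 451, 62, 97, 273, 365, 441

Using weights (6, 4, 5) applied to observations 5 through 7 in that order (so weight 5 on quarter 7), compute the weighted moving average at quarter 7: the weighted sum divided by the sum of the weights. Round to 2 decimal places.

Weighted sum: 6·145 + 4·398 + 5·474 = 870 + 1592 + 2370 = 4832
Weight total: 6 + 4 + 5 = 15
WMA = 4832 / 15 = 322.13

322.13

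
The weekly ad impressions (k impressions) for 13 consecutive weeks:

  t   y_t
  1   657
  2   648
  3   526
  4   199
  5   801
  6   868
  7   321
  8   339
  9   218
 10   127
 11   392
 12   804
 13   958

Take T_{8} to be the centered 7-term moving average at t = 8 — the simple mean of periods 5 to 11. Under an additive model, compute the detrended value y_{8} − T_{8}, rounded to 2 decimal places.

-99.00

Trend T_8 = (801 + 868 + 321 + 339 + 218 + 127 + 392) / 7 = 3066/7 = 438.0000
Detrended value: 339 − 438.0000 = -99.00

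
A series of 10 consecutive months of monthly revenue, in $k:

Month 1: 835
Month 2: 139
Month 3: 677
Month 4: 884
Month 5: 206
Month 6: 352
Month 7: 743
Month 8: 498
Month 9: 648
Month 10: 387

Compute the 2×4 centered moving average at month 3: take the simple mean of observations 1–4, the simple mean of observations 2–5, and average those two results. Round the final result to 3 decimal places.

Sum over 1–4: 835 + 139 + 677 + 884 = 2535
Sum over 2–5: 139 + 677 + 884 + 206 = 1906
CMA at t=3 = (2535 + 1906) / (2·4) = 4441 / 8 = 555.125

555.125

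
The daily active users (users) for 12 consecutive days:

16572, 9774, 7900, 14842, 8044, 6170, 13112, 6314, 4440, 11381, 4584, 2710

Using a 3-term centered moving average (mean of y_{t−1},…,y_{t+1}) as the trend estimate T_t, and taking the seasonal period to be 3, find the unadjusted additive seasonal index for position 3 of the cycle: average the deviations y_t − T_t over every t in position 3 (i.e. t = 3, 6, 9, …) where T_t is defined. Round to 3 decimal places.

Season position 3 occurs at t = 3, 6, 9 (where T_t is defined).
t=3: T_3 = 10838.66667; y_3 − T_3 = 7900 − 10838.66667 = -2938.66667
t=6: T_6 = 9108.66667; y_6 − T_6 = 6170 − 9108.66667 = -2938.66667
t=9: T_9 = 7378.33333; y_9 − T_9 = 4440 − 7378.33333 = -2938.33333
Mean deviation: (-2938.66667 + -2938.66667 + -2938.33333) / 3 = -2938.556

-2938.556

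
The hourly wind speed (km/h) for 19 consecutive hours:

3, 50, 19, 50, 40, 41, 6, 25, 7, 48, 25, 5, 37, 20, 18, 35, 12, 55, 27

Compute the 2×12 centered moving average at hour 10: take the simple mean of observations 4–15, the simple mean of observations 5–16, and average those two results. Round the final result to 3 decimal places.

Sum over 4–15: 50 + 40 + 41 + 6 + 25 + 7 + 48 + 25 + 5 + 37 + 20 + 18 = 322
Sum over 5–16: 40 + 41 + 6 + 25 + 7 + 48 + 25 + 5 + 37 + 20 + 18 + 35 = 307
CMA at t=10 = (322 + 307) / (2·12) = 629 / 24 = 26.208

26.208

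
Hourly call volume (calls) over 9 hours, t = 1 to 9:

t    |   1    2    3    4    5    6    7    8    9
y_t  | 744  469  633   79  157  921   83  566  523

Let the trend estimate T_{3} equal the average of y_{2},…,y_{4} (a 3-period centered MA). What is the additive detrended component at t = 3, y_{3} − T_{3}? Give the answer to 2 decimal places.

239.33

Trend T_3 = (469 + 633 + 79) / 3 = 1181/3 = 393.6667
Detrended value: 633 − 393.6667 = 239.33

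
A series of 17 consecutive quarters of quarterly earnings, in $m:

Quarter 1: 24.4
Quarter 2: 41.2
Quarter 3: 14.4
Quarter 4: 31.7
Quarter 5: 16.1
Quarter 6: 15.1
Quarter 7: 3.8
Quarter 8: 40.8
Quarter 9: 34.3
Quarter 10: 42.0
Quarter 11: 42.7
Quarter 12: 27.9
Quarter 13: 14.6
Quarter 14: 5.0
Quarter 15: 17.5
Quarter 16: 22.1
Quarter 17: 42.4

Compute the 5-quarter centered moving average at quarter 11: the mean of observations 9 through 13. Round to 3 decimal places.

32.300

Sum of periods 9–13: 34.3 + 42.0 + 42.7 + 27.9 + 14.6 = 161.5
Divide by 5: 161.5 / 5 = 32.300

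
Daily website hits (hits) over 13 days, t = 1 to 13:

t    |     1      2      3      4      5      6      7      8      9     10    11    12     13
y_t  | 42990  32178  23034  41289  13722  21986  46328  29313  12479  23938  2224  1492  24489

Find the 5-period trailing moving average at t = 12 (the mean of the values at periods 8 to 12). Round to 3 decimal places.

13889.200

Sum of periods 8–12: 29313 + 12479 + 23938 + 2224 + 1492 = 69446
Divide by 5: 69446 / 5 = 13889.200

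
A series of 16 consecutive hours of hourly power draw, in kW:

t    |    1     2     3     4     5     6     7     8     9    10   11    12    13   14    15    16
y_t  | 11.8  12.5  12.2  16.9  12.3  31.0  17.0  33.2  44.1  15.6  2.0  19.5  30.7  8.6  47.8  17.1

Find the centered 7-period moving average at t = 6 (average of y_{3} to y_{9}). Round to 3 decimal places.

Sum of periods 3–9: 12.2 + 16.9 + 12.3 + 31.0 + 17.0 + 33.2 + 44.1 = 166.7
Divide by 7: 166.7 / 7 = 23.814

23.814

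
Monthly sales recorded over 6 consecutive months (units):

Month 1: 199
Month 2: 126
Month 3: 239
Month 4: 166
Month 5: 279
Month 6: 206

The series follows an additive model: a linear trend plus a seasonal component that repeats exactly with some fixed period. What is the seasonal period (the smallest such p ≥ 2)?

First differences y_{t+1} − y_t: -73, 113, -73, 113, -73, …
The difference pattern repeats every 2 terms and not for any smaller step, so p = 2.

2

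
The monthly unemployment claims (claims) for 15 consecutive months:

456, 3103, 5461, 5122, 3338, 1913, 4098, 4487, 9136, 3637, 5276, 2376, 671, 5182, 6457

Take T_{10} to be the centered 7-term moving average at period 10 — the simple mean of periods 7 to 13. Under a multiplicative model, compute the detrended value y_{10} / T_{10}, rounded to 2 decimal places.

0.86

Trend T_10 = (4098 + 4487 + 9136 + 3637 + 5276 + 2376 + 671) / 7 = 29681/7 = 4240.1429
Ratio to trend: 3637 / 4240.1429 = 0.86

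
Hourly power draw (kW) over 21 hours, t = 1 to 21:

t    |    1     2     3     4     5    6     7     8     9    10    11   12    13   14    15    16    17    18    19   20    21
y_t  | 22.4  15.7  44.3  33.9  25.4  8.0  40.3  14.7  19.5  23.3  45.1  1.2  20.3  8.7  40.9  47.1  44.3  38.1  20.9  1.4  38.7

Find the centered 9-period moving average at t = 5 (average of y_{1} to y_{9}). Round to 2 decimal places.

24.91

Sum of periods 1–9: 22.4 + 15.7 + 44.3 + 33.9 + 25.4 + 8.0 + 40.3 + 14.7 + 19.5 = 224.2
Divide by 9: 224.2 / 9 = 24.91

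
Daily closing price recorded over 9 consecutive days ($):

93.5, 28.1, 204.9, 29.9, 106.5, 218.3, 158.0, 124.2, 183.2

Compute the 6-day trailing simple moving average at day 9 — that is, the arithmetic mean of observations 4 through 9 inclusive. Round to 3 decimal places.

136.683

Sum of periods 4–9: 29.9 + 106.5 + 218.3 + 158.0 + 124.2 + 183.2 = 820.1
Divide by 6: 820.1 / 6 = 136.683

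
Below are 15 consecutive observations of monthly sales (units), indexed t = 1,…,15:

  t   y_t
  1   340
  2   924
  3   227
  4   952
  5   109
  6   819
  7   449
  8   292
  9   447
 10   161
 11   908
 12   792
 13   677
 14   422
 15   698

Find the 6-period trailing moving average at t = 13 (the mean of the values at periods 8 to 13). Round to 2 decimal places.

Sum of periods 8–13: 292 + 447 + 161 + 908 + 792 + 677 = 3277
Divide by 6: 3277 / 6 = 546.17

546.17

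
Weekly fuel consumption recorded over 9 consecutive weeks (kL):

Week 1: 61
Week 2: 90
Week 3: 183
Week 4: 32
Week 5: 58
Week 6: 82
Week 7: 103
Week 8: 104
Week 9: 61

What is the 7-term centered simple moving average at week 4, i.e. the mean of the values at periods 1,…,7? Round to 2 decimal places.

Sum of periods 1–7: 61 + 90 + 183 + 32 + 58 + 82 + 103 = 609
Divide by 7: 609 / 7 = 87.00

87.00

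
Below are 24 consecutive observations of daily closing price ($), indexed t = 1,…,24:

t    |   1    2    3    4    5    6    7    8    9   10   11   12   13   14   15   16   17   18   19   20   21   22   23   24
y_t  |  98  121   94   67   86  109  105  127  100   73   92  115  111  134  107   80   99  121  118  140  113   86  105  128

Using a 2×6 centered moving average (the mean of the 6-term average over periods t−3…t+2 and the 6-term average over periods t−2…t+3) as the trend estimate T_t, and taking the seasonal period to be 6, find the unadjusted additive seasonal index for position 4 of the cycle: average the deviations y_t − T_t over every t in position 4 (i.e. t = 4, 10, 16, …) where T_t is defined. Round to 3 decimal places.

-29.389

Season position 4 occurs at t = 4, 10, 16 (where T_t is defined).
t=4: T_4 = 96.41667; y_4 − T_4 = 67 − 96.41667 = -29.41667
t=10: T_10 = 102.50000; y_10 − T_10 = 73 − 102.50000 = -29.50000
t=16: T_16 = 109.25000; y_16 − T_16 = 80 − 109.25000 = -29.25000
Mean deviation: (-29.41667 + -29.50000 + -29.25000) / 3 = -29.389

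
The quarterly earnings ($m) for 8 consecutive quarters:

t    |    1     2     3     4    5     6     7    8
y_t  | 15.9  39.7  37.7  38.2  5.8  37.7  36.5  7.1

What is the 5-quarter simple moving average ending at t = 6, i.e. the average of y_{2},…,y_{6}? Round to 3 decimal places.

Sum of periods 2–6: 39.7 + 37.7 + 38.2 + 5.8 + 37.7 = 159.1
Divide by 5: 159.1 / 5 = 31.820

31.820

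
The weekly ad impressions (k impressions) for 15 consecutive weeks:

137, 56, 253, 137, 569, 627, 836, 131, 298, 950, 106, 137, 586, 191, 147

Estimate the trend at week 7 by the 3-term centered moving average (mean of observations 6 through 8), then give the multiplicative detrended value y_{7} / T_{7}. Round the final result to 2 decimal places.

Trend T_7 = (627 + 836 + 131) / 3 = 1594/3 = 531.3333
Ratio to trend: 836 / 531.3333 = 1.57

1.57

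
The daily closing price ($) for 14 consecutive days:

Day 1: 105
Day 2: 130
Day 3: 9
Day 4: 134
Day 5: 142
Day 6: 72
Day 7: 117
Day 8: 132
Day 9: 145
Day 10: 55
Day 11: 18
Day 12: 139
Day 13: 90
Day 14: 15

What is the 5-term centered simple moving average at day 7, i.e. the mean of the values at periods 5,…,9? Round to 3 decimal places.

121.600

Sum of periods 5–9: 142 + 72 + 117 + 132 + 145 = 608
Divide by 5: 608 / 5 = 121.600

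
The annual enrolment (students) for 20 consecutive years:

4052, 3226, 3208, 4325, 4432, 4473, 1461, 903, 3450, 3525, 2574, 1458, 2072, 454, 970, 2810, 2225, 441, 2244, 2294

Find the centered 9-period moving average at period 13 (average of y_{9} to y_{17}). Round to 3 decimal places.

Sum of periods 9–17: 3450 + 3525 + 2574 + 1458 + 2072 + 454 + 970 + 2810 + 2225 = 19538
Divide by 9: 19538 / 9 = 2170.889

2170.889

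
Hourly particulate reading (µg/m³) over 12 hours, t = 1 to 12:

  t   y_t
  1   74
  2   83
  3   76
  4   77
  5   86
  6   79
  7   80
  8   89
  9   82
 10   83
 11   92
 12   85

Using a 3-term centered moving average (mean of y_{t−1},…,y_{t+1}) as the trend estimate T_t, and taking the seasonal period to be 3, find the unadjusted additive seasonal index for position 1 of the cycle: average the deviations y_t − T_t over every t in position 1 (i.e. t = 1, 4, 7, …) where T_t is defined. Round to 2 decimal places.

-2.67

Season position 1 occurs at t = 4, 7, 10 (where T_t is defined).
t=4: T_4 = 79.6667; y_4 − T_4 = 77 − 79.6667 = -2.6667
t=7: T_7 = 82.6667; y_7 − T_7 = 80 − 82.6667 = -2.6667
t=10: T_10 = 85.6667; y_10 − T_10 = 83 − 85.6667 = -2.6667
Mean deviation: (-2.6667 + -2.6667 + -2.6667) / 3 = -2.67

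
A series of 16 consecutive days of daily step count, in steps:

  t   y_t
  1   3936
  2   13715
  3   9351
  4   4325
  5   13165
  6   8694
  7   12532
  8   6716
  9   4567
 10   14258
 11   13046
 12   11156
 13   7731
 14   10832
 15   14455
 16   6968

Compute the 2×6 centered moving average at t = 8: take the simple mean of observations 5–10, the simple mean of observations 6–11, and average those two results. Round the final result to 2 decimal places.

9978.75

Sum over 5–10: 13165 + 8694 + 12532 + 6716 + 4567 + 14258 = 59932
Sum over 6–11: 8694 + 12532 + 6716 + 4567 + 14258 + 13046 = 59813
CMA at t=8 = (59932 + 59813) / (2·6) = 119745 / 12 = 9978.75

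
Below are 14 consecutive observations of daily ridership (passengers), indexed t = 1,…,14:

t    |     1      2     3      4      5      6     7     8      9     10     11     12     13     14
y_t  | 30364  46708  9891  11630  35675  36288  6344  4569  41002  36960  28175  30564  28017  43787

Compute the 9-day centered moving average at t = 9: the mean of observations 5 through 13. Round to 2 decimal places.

27510.44

Sum of periods 5–13: 35675 + 36288 + 6344 + 4569 + 41002 + 36960 + 28175 + 30564 + 28017 = 247594
Divide by 9: 247594 / 9 = 27510.44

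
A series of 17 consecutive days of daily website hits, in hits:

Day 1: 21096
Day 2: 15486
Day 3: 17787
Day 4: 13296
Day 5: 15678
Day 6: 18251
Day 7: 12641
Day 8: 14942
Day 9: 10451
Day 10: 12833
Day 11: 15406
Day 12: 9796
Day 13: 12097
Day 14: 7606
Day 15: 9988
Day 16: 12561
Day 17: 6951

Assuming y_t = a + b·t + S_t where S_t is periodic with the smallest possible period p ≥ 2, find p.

First differences y_{t+1} − y_t: -5610, 2301, -4491, 2382, 2573, -5610, 2301, -4491, 2382, 2573, -5610, 2301, …
The difference pattern repeats every 5 terms and not for any smaller step, so p = 5.

5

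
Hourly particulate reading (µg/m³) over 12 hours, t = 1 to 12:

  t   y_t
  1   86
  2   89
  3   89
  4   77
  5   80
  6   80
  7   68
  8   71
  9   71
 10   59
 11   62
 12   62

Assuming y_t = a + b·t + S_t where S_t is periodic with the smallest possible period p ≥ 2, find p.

First differences y_{t+1} − y_t: 3, 0, -12, 3, 0, -12, 3, 0, …
The difference pattern repeats every 3 terms and not for any smaller step, so p = 3.

3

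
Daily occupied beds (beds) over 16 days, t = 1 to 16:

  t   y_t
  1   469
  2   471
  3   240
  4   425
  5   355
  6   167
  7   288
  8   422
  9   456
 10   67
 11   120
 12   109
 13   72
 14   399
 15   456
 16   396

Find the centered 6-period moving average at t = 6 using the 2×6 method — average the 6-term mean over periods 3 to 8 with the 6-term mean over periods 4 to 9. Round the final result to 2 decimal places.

Sum over 3–8: 240 + 425 + 355 + 167 + 288 + 422 = 1897
Sum over 4–9: 425 + 355 + 167 + 288 + 422 + 456 = 2113
CMA at t=6 = (1897 + 2113) / (2·6) = 4010 / 12 = 334.17

334.17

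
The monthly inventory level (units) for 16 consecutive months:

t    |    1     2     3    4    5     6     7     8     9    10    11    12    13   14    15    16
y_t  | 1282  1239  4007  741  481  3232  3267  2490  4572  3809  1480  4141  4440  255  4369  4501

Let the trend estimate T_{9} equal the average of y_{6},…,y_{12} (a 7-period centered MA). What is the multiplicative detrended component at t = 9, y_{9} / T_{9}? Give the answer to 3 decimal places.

Trend T_9 = (3232 + 3267 + 2490 + 4572 + 3809 + 1480 + 4141) / 7 = 22991/7 = 3284.42857
Ratio to trend: 4572 / 3284.42857 = 1.392

1.392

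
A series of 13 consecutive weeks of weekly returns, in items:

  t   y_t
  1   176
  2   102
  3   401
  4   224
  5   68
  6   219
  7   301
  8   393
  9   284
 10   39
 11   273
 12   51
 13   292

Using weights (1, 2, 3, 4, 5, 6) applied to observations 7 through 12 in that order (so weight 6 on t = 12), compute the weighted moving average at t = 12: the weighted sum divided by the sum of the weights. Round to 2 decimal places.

179.33

Weighted sum: 1·301 + 2·393 + 3·284 + 4·39 + 5·273 + 6·51 = 301 + 786 + 852 + 156 + 1365 + 306 = 3766
Weight total: 1 + 2 + 3 + 4 + 5 + 6 = 21
WMA = 3766 / 21 = 179.33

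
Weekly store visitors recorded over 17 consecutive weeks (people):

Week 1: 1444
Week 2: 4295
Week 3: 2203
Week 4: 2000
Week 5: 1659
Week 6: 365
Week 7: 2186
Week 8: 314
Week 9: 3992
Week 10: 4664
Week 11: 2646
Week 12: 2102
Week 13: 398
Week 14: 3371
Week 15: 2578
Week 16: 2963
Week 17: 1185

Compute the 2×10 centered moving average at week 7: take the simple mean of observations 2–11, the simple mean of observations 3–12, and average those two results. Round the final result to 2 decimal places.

Sum over 2–11: 4295 + 2203 + 2000 + 1659 + 365 + 2186 + 314 + 3992 + 4664 + 2646 = 24324
Sum over 3–12: 2203 + 2000 + 1659 + 365 + 2186 + 314 + 3992 + 4664 + 2646 + 2102 = 22131
CMA at t=7 = (24324 + 22131) / (2·10) = 46455 / 20 = 2322.75

2322.75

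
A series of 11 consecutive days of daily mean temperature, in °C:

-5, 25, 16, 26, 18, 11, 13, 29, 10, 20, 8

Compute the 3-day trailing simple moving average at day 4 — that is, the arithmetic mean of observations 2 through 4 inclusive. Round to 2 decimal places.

Sum of periods 2–4: 25 + 16 + 26 = 67
Divide by 3: 67 / 3 = 22.33

22.33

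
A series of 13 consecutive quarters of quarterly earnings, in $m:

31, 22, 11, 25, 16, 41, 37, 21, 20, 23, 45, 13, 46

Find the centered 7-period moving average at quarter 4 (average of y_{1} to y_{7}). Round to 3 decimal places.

Sum of periods 1–7: 31 + 22 + 11 + 25 + 16 + 41 + 37 = 183
Divide by 7: 183 / 7 = 26.143

26.143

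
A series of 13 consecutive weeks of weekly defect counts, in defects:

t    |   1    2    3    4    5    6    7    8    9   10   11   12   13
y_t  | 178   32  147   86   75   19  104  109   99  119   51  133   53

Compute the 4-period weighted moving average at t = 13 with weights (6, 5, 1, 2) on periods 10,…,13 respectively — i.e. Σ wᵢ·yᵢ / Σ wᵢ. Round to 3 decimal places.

86.286

Weighted sum: 6·119 + 5·51 + 1·133 + 2·53 = 714 + 255 + 133 + 106 = 1208
Weight total: 6 + 5 + 1 + 2 = 14
WMA = 1208 / 14 = 86.286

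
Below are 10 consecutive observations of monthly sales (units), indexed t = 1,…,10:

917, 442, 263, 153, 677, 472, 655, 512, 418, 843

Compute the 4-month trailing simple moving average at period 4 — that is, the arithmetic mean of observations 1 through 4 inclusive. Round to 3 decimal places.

Sum of periods 1–4: 917 + 442 + 263 + 153 = 1775
Divide by 4: 1775 / 4 = 443.750

443.750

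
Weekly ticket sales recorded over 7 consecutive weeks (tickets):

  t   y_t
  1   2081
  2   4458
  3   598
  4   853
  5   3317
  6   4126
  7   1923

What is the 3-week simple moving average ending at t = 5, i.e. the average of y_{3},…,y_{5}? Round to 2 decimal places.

1589.33

Sum of periods 3–5: 598 + 853 + 3317 = 4768
Divide by 3: 4768 / 3 = 1589.33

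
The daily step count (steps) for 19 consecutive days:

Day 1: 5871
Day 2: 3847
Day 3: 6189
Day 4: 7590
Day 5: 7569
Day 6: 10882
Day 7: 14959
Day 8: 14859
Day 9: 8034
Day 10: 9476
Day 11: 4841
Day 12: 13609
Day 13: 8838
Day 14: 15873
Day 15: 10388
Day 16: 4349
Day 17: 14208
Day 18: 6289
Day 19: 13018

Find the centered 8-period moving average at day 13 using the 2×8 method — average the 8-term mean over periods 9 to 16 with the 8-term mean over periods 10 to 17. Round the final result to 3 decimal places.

Sum over 9–16: 8034 + 9476 + 4841 + 13609 + 8838 + 15873 + 10388 + 4349 = 75408
Sum over 10–17: 9476 + 4841 + 13609 + 8838 + 15873 + 10388 + 4349 + 14208 = 81582
CMA at t=13 = (75408 + 81582) / (2·8) = 156990 / 16 = 9811.875

9811.875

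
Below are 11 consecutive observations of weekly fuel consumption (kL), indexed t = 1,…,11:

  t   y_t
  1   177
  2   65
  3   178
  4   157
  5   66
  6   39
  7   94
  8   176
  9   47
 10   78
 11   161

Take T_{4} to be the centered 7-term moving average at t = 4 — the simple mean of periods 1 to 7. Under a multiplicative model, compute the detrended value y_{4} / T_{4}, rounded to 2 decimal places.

1.42

Trend T_4 = (177 + 65 + 178 + 157 + 66 + 39 + 94) / 7 = 776/7 = 110.8571
Ratio to trend: 157 / 110.8571 = 1.42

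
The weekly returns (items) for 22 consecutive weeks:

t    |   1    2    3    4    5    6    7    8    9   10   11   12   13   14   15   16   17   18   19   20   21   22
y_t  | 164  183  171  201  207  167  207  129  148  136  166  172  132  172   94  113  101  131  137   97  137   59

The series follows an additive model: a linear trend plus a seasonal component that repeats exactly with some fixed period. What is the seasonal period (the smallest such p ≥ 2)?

7

First differences y_{t+1} − y_t: 19, -12, 30, 6, -40, 40, -78, 19, -12, 30, 6, -40, 40, -78, 19, -12, …
The difference pattern repeats every 7 terms and not for any smaller step, so p = 7.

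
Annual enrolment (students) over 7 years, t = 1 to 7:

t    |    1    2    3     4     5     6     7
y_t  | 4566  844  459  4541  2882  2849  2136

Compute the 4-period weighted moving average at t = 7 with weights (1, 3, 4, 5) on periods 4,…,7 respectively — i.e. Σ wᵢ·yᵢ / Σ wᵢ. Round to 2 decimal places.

2712.54

Weighted sum: 1·4541 + 3·2882 + 4·2849 + 5·2136 = 4541 + 8646 + 11396 + 10680 = 35263
Weight total: 1 + 3 + 4 + 5 = 13
WMA = 35263 / 13 = 2712.54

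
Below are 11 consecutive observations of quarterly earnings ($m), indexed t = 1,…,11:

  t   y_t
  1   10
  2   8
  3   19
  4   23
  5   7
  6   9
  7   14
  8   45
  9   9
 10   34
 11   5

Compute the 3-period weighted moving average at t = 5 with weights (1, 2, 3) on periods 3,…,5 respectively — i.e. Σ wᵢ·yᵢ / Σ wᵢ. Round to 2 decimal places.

14.33

Weighted sum: 1·19 + 2·23 + 3·7 = 19 + 46 + 21 = 86
Weight total: 1 + 2 + 3 = 6
WMA = 86 / 6 = 14.33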